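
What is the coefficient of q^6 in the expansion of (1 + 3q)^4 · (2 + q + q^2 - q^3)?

(1 + 3q)^4 has coefficients 1,12,54,108,81 for degrees 0…4.
(2 + q + q^2 - q^3) has coefficients 2,1,1,-1,0,0,0 for degrees 0…6.
[q^6] = 1·0 + 12·0 + 54·0 + 108·(-1) + 81·1 = -27.

-27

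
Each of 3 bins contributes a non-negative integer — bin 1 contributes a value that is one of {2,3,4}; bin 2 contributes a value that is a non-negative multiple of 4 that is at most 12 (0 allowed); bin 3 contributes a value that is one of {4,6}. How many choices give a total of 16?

2

The generating function for the choices is (t^2 + t^3 + t^4)·(1 + t^4 + t^8 + t^12)·(t^4 + t^6); the count is [t^16].
(t^2 + t^3 + t^4) has coefficients 0,0,1,1,1 for degrees 0…4.
(1 + t^4 + t^8 + t^12) has coefficients 1,0,0,0,1,0,0,0,1,0,0,0,1,0,0,0,0 for degrees 0…16.
Finally multiplying by (t^4 + t^6), the product of all factors after the first has coefficients 0,0,0,0,1,0,1,0,1,0,1,0,1,0,1,0,1 for degrees 0…16.
[t^16] = 1·1 + 1·0 + 1·1 = 2.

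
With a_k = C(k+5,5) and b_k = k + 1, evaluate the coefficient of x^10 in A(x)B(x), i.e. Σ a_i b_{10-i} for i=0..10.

The convolution is the t^10 coefficient of A(t)B(t).
Σ = 1·11 + 6·10 + 21·9 + 56·8 + 126·7 + 252·6 + 462·5 + 792·4 + 1287·3 + 2002·2 + 3003·1 = 19448.

19448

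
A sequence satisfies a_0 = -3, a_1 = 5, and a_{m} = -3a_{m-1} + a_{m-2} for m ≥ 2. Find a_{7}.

The ordinary generating function has denominator 1 + 3y - y^2.
Iterating the recurrence: a_0,…,a_{7} = -3, 5, -18, 59, -195, 644, -2127, 7025.

7025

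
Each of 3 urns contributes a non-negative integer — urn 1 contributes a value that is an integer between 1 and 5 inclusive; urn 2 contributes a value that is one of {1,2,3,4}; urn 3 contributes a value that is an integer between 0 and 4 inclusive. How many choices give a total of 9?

14

The generating function for the choices is (z + z² + z³ + z⁴ + z⁵)·(z + z² + z³ + z⁴)·(1 + z + z² + z³ + z⁴); the count is [z⁹].
(z + z² + z³ + z⁴ + z⁵) has coefficients 0,1,1,1,1,1 for degrees 0…5.
(z + z² + z³ + z⁴) has coefficients 0,1,1,1,1,0,0,0,0,0 for degrees 0…9.
Finally multiplying by (1 + z + z² + z³ + z⁴), the product of all factors after the first has coefficients 0,1,2,3,4,4,3,2,1,0 for degrees 0…9.
[z⁹] = 1·1 + 1·2 + 1·3 + 1·4 + 1·4 = 14.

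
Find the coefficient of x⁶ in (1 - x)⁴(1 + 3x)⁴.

108

(1 - x)⁴ has coefficients 1,-4,6,-4,1 for degrees 0…4.
(1 + 3x)⁴ has coefficients 1,12,54,108,81,0,0 for degrees 0…6.
[x⁶] = 1·0 − 4·0 + 6·81 − 4·108 + 1·54 = 108.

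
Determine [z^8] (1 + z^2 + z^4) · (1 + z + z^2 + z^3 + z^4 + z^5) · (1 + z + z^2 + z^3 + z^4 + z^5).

(1 + z^2 + z^4) has coefficients 1,0,1,0,1 for degrees 0…4.
(1 + z + z^2 + z^3 + z^4 + z^5) has coefficients 1,1,1,1,1,1,0,0,0 for degrees 0…8.
Finally multiplying by (1 + z + z^2 + z^3 + z^4 + z^5), the product of all factors after the first has coefficients 1,2,3,4,5,6,5,4,3 for degrees 0…8.
[z^8] = 1·3 + 1·5 + 1·5 = 13.

13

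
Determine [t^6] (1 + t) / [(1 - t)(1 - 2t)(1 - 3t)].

Partial fractions give a closed form: a_n = (1)·1^n + (-6)·2^n + (6)·3^n.
At n = 6: a_6 = 3991.

3991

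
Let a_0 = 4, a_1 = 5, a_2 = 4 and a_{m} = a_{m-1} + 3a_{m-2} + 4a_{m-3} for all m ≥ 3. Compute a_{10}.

The ordinary generating function has denominator 1 - t - 3t^2 - 4t^3.
Iterating the recurrence: a_0,…,a_{10} = 4, 5, 4, 35, 67, 188, 529, 1361, 3700, 9899, 26443.

26443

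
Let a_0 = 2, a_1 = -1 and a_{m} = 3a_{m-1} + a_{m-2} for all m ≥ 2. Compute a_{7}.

The ordinary generating function has denominator 1 - 3x - x^2.
Iterating the recurrence: a_0,…,a_{7} = 2, -1, -1, -4, -13, -43, -142, -469.

-469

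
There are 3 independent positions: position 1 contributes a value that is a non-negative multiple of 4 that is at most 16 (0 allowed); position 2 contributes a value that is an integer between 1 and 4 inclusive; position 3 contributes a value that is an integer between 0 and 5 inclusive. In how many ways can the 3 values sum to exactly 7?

6

The generating function for the choices is (1 + y⁴ + y⁸ + y¹² + y¹⁶)·(y + y² + y³ + y⁴)·(1 + y + y² + y³ + y⁴ + y⁵); the count is [y⁷].
(1 + y⁴ + y⁸ + y¹² + y¹⁶) has coefficients 1,0,0,0,1,0,0,0 for degrees 0…7.
(y + y² + y³ + y⁴) has coefficients 0,1,1,1,1,0,0,0 for degrees 0…7.
Finally multiplying by (1 + y + y² + y³ + y⁴ + y⁵), the product of all factors after the first has coefficients 0,1,2,3,4,4,4,3 for degrees 0…7.
[y⁷] = 1·3 + 1·3 = 6.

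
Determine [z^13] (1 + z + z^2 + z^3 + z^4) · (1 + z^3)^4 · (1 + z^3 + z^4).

25

(1 + z + z^2 + z^3 + z^4) has coefficients 1,1,1,1,1 for degrees 0…4.
(1 + z^3)^4 has coefficients 1,0,0,4,0,0,6,0,0,4,0,0,1,0 for degrees 0…13.
Finally multiplying by (1 + z^3 + z^4), the product of all factors after the first has coefficients 1,0,0,5,1,0,10,4,0,10,6,0,5,4 for degrees 0…13.
[z^13] = 1·4 + 1·5 + 1·0 + 1·6 + 1·10 = 25.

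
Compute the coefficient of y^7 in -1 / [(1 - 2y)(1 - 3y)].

The denominator gives the recurrence a_n = 5a_(n−1) − 6a_(n−2) for n ≥ 2; the numerator fixes a_0 = -1, a_1 = -5.
Iterating: -1, -5, -19, -65, -211, -665, -2059, -6305, so a_7 = -6305.

-6305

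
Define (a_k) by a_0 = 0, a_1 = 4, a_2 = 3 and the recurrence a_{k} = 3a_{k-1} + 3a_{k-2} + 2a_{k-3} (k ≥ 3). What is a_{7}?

4714

The ordinary generating function has denominator 1 - 3y - 3y^2 - 2y^3.
Iterating the recurrence: a_0,…,a_{7} = 0, 4, 3, 21, 80, 309, 1209, 4714.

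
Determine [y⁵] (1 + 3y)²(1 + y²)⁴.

(1 + 3y)² has coefficients 1,6,9 for degrees 0…2.
(1 + y²)⁴ has coefficients 1,0,4,0,6,0 for degrees 0…5.
[y⁵] = 1·0 + 6·6 + 9·0 = 36.

36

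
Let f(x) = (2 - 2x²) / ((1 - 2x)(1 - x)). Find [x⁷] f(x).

384

The denominator gives the recurrence a_n = 3a_(n−1) − 2a_(n−2) for n ≥ 3; the numerator fixes a_0 = 2, a_1 = 6, a_2 = 12.
Iterating: 2, 6, 12, 24, 48, 96, 192, 384, so a_7 = 384.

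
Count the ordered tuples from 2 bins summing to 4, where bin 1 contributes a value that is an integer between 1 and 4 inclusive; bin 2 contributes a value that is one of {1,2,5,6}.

2

The generating function for the choices is (q + q² + q³ + q⁴)·(q + q² + q⁵ + q⁶); the count is [q⁴].
(q + q² + q³ + q⁴) has coefficients 0,1,1,1,1 for degrees 0…4.
(q + q² + q⁵ + q⁶) has coefficients 0,1,1,0,0 for degrees 0…4.
[q⁴] = 1·0 + 1·1 + 1·1 + 1·0 = 2.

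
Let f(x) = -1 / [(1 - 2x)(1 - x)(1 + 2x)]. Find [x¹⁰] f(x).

-1365

Partial fractions give a closed form: a_n = (-1)·2^n + (1/3)·1^n + (-1/3)·(-2)^n.
At n = 10: a_10 = -1365.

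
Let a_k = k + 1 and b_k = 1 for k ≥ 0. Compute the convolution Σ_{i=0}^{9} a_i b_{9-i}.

Write out a_i and b_{9-i} for i = 0,…,9 and sum the products.
Σ = 1·1 + 2·1 + 3·1 + 4·1 + 5·1 + 6·1 + 7·1 + 8·1 + 9·1 + 10·1 = 55.

55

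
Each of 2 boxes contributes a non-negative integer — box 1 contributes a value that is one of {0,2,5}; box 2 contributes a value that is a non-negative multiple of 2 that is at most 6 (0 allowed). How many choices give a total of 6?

The generating function for the choices is (1 + q^2 + q^5)·(1 + q^2 + q^4 + q^6); the count is [q^6].
(1 + q^2 + q^5) has coefficients 1,0,1,0,0,1 for degrees 0…5.
(1 + q^2 + q^4 + q^6) has coefficients 1,0,1,0,1,0,1 for degrees 0…6.
[q^6] = 1·1 + 1·1 + 1·0 = 2.

2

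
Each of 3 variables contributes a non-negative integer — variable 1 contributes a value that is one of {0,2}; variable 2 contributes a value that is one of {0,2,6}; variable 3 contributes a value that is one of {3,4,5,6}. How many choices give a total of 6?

The generating function for the choices is (1 + z^2)·(1 + z^2 + z^6)·(z^3 + z^4 + z^5 + z^6); the count is [z^6].
(1 + z^2) has coefficients 1,0,1 for degrees 0…2.
(1 + z^2 + z^6) has coefficients 1,0,1,0,0,0,1 for degrees 0…6.
Finally multiplying by (z^3 + z^4 + z^5 + z^6), the product of all factors after the first has coefficients 0,0,0,1,1,2,2 for degrees 0…6.
[z^6] = 1·2 + 1·1 = 3.

3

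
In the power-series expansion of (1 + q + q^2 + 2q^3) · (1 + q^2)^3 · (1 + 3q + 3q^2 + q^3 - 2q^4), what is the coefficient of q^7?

(1 + q + q^2 + 2q^3) has coefficients 1,1,1,2 for degrees 0…3.
(1 + q^2)^3 has coefficients 1,0,3,0,3,0,1,0 for degrees 0…7.
Finally multiplying by (1 + 3q + 3q^2 + q^3 - 2q^4), the product of all factors after the first has coefficients 1,3,6,10,10,12,4,6 for degrees 0…7.
[q^7] = 1·6 + 1·4 + 1·12 + 2·10 = 42.

42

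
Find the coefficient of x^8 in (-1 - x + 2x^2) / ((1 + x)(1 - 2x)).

-170

The denominator gives the recurrence a_n = a_(n−1) + 2a_(n−2) for n ≥ 3; the numerator fixes a_0 = -1, a_1 = -2, a_2 = -2.
Iterating: -1, -2, -2, -6, -10, -22, -42, -86, -170, so a_8 = -170.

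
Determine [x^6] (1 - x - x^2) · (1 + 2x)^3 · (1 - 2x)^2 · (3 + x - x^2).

-152

(1 - x - x^2) has coefficients 1,-1,-1 for degrees 0…2.
(1 + 2x)^3 has coefficients 1,6,12,8,0,0,0 for degrees 0…6.
Multiplying by (1 - 2x)^2 gives running coefficients 1,2,-8,-16,16,32,0 for degrees 0…6.
Finally multiplying by (3 + x - x^2), the product of all factors after the first has coefficients 3,7,-23,-58,40,128,16 for degrees 0…6.
[x^6] = 1·16 − 1·128 − 1·40 = -152.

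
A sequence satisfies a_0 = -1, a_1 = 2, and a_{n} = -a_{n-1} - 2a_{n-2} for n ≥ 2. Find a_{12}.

The ordinary generating function has denominator 1 + t + 2t^2.
Iterating the recurrence: a_0,…,a_{12} = -1, 2, 0, -4, 4, 4, -12, 4, 20, -28, -12, 68, -44.

-44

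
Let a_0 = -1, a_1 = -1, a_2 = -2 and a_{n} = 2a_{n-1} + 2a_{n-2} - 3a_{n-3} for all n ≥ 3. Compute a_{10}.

The ordinary generating function has denominator 1 - 2t - 2t^2 + 3t^3.
Iterating the recurrence: a_0,…,a_{10} = -1, -1, -2, -3, -7, -14, -33, -73, -170, -387, -895.

-895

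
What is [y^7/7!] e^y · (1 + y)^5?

9276

The EGF product rule gives c_7 = Σ_{k_1+k_2=7} C(7; k_1,k_2) · ∏ g_i(k_i), where e^y gives (1)^k; (1+y)^5 gives the falling factorial (5)_k.
g_1(k) for k = 0…7: 1, 1, 1, 1, 1, 1, 1, 1.
g_2(k) for k = 0…7: 1, 5, 20, 60, 120, 120, 0, 0.
c_7 = Σ_k C(7,k)·g_1(k)·g_2(7−k) = 21·1·120 + 35·1·120 + 35·1·60 + 21·1·20 + 7·1·5 + 1·1·1 = 2520 + 4200 + 2100 + 420 + 35 + 1 = 9276.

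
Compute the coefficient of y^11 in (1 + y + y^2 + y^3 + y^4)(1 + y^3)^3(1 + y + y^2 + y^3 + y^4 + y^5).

24

(1 + y + y^2 + y^3 + y^4) has coefficients 1,1,1,1,1 for degrees 0…4.
(1 + y^3)^3 has coefficients 1,0,0,3,0,0,3,0,0,1,0,0 for degrees 0…11.
Finally multiplying by (1 + y + y^2 + y^3 + y^4 + y^5), the product of all factors after the first has coefficients 1,1,1,4,4,4,6,6,6,4,4,4 for degrees 0…11.
[y^11] = 1·4 + 1·4 + 1·4 + 1·6 + 1·6 = 24.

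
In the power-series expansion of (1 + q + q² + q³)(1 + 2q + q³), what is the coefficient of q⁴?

3

(1 + q + q² + q³) has coefficients 1,1,1,1 for degrees 0…3.
(1 + 2q + q³) has coefficients 1,2,0,1,0 for degrees 0…4.
[q⁴] = 1·0 + 1·1 + 1·0 + 1·2 = 3.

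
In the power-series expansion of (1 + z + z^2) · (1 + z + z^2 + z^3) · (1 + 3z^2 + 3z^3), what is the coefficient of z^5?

(1 + z + z^2) has coefficients 1,1,1 for degrees 0…2.
(1 + z + z^2 + z^3) has coefficients 1,1,1,1,0,0 for degrees 0…5.
Finally multiplying by (1 + 3z^2 + 3z^3), the product of all factors after the first has coefficients 1,1,4,7,6,6 for degrees 0…5.
[z^5] = 1·6 + 1·6 + 1·7 = 19.

19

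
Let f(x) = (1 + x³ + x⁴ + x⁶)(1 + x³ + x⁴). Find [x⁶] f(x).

2

(1 + x³ + x⁴ + x⁶) has coefficients 1,0,0,1,1,0,1 for degrees 0…6.
(1 + x³ + x⁴) has coefficients 1,0,0,1,1,0,0 for degrees 0…6.
[x⁶] = 1·0 + 1·1 + 1·0 + 1·1 = 2.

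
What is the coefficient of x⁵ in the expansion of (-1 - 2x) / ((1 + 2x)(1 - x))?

Partial fractions give a closed form: a_n = (-1)·1^n.
At n = 5: a_5 = -1.

-1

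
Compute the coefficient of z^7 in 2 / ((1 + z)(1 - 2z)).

170

The denominator gives the recurrence a_n = a_(n−1) + 2a_(n−2) for n ≥ 2; the numerator fixes a_0 = 2, a_1 = 2.
Iterating: 2, 2, 6, 10, 22, 42, 86, 170, so a_7 = 170.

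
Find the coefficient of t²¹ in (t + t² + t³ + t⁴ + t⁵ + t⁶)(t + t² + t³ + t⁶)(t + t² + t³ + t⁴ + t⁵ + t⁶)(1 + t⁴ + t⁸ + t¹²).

(t + t² + t³ + t⁴ + t⁵ + t⁶) has coefficients 0,1,1,1,1,1,1 for degrees 0…6.
(t + t² + t³ + t⁶) has coefficients 0,1,1,1,0,0,1,0,0,0,0,0,0,0,0,0,0,0,0,0,0,0 for degrees 0…21.
Multiplying by (t + t² + t³ + t⁴ + t⁵ + t⁶) gives running coefficients 0,0,1,2,3,3,3,4,3,2,1,1,1,0,0,0,0,0,0,0,0,0 for degrees 0…21.
Finally multiplying by (1 + t⁴ + t⁸ + t¹²), the product of all factors after the first has coefficients 0,0,1,2,3,3,4,6,6,5,5,7,7,5,5,7,7,5,4,5,4,2 for degrees 0…21.
[t²¹] = 1·4 + 1·5 + 1·4 + 1·5 + 1·7 + 1·7 = 32.

32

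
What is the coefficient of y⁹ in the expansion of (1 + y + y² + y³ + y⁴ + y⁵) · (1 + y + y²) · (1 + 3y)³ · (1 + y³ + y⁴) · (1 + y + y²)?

1422

(1 + y + y² + y³ + y⁴ + y⁵) has coefficients 1,1,1,1,1,1 for degrees 0…5.
(1 + y + y²) has coefficients 1,1,1,0,0,0,0,0,0,0 for degrees 0…9.
Multiplying by (1 + 3y)³ gives running coefficients 1,10,37,63,54,27,0,0,0,0 for degrees 0…9.
Multiplying by (1 + y³ + y⁴) gives running coefficients 1,10,37,64,65,74,100,117,81,27 for degrees 0…9.
Finally multiplying by (1 + y + y²), the product of all factors after the first has coefficients 1,11,48,111,166,203,239,291,298,225 for degrees 0…9.
[y⁹] = 1·225 + 1·298 + 1·291 + 1·239 + 1·203 + 1·166 = 1422.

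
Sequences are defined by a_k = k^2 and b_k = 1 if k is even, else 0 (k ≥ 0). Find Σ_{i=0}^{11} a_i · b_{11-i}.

286

This is [x^11] in the product of the two ordinary generating functions.
Σ = 0·0 + 1·1 + 4·0 + 9·1 + 16·0 + 25·1 + 36·0 + 49·1 + 64·0 + 81·1 + 100·0 + 121·1 = 286.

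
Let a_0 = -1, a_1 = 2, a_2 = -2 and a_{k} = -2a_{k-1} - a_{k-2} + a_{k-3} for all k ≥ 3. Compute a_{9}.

The ordinary generating function has denominator 1 + 2x + x^2 - x^3.
Iterating the recurrence: a_0,…,a_{9} = -1, 2, -2, 1, 2, -7, 13, -17, 14, 2.

2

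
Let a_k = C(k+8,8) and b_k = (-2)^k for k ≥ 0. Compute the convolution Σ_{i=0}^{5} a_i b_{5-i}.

709

This is [x^5] in the product of the two ordinary generating functions.
Σ = 1·(-32) + 9·16 + 45·(-8) + 165·4 + 495·(-2) + 1287·1 = 709.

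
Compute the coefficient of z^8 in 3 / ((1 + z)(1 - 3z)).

Partial fractions give a closed form: a_n = (3/4)·(-1)^n + (9/4)·3^n.
At n = 8: a_8 = 14763.

14763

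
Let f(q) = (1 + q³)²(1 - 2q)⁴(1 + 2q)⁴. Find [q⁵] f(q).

(1 + q³)² has coefficients 1,0,0,2,0,0 for degrees 0…5.
(1 - 2q)⁴ has coefficients 1,-8,24,-32,16,0 for degrees 0…5.
Finally multiplying by (1 + 2q)⁴, the product of all factors after the first has coefficients 1,0,-16,0,96,0 for degrees 0…5.
[q⁵] = 1·0 + 2·(-16) = -32.

-32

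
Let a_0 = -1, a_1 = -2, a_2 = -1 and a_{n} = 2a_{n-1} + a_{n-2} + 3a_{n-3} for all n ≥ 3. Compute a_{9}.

The ordinary generating function has denominator 1 - 2z - z^2 - 3z^3.
Iterating the recurrence: a_0,…,a_{9} = -1, -2, -1, -7, -21, -52, -146, -407, -1116, -3077.

-3077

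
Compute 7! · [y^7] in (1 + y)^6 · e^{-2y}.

The EGF product rule gives c_7 = Σ_{k_1+k_2=7} C(7; k_1,k_2) · ∏ g_i(k_i), where (1+y)^6 gives the falling factorial (6)_k; e^{-2y} gives (-2)^k.
g_1(k) for k = 0…7: 1, 6, 30, 120, 360, 720, 720, 0.
g_2(k) for k = 0…7: 1, -2, 4, -8, 16, -32, 64, -128.
c_7 = Σ_k C(7,k)·g_1(k)·g_2(7−k) = 1·1·(-128) + 7·6·64 + 21·30·(-32) + 35·120·16 + 35·360·(-8) + 21·720·4 + 7·720·(-2) = −128 + 2688 − 20160 + 67200 − 100800 + 60480 − 10080 = -800.

-800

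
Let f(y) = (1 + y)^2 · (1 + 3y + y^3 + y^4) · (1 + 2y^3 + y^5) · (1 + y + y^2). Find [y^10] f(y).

18

(1 + y)^2 has coefficients 1,2,1 for degrees 0…2.
(1 + 3y + y^3 + y^4) has coefficients 1,3,0,1,1,0,0,0,0,0,0 for degrees 0…10.
Multiplying by (1 + 2y^3 + y^5) gives running coefficients 1,3,0,3,7,1,5,2,1,1,0 for degrees 0…10.
Finally multiplying by (1 + y + y^2), the product of all factors after the first has coefficients 1,4,4,6,10,11,13,8,8,4,2 for degrees 0…10.
[y^10] = 1·2 + 2·4 + 1·8 = 18.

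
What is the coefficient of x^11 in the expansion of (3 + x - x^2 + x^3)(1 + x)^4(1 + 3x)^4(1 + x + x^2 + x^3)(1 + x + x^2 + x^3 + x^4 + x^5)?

(3 + x - x^2 + x^3) has coefficients 3,1,-1,1 for degrees 0…3.
(1 + x)^4 has coefficients 1,4,6,4,1,0,0,0,0,0,0,0 for degrees 0…11.
Multiplying by (1 + 3x)^4 gives running coefficients 1,16,108,400,886,1200,972,432,81,0,0,0 for degrees 0…11.
Multiplying by (1 + x + x^2 + x^3) gives running coefficients 1,17,125,525,1410,2594,3458,3490,2685,1485,513,81 for degrees 0…11.
Finally multiplying by (1 + x + x^2 + x^3 + x^4 + x^5), the product of all factors after the first has coefficients 1,18,143,668,2078,4672,8129,11602,14162,15122,14225,11712 for degrees 0…11.
[x^11] = 3·11712 + 1·14225 − 1·15122 + 1·14162 = 48401.

48401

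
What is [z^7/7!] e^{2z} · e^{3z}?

78125

The EGF product rule gives c_7 = Σ_{k_1+k_2=7} C(7; k_1,k_2) · ∏ g_i(k_i), where e^{2z} gives (2)^k; e^{3z} gives (3)^k.
g_1(k) for k = 0…7: 1, 2, 4, 8, 16, 32, 64, 128.
g_2(k) for k = 0…7: 1, 3, 9, 27, 81, 243, 729, 2187.
c_7 = Σ_k C(7,k)·g_1(k)·g_2(7−k) = 1·1·2187 + 7·2·729 + 21·4·243 + 35·8·81 + 35·16·27 + 21·32·9 + 7·64·3 + 1·128·1 = 2187 + 10206 + 20412 + 22680 + 15120 + 6048 + 1344 + 128 = 78125.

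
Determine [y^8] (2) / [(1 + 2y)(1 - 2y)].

Partial fractions give a closed form: a_n = (1)·(-2)^n + (1)·2^n.
At n = 8: a_8 = 512.

512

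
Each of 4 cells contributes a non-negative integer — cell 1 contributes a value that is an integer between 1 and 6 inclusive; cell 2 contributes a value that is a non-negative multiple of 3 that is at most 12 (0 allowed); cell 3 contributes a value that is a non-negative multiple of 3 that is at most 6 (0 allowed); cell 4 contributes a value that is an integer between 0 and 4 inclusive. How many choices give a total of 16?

29

The generating function for the choices is (z + z^2 + z^3 + z^4 + z^5 + z^6)·(1 + z^3 + z^6 + z^9 + z^12)·(1 + z^3 + z^6)·(1 + z + z^2 + z^3 + z^4); the count is [z^16].
(z + z^2 + z^3 + z^4 + z^5 + z^6) has coefficients 0,1,1,1,1,1,1 for degrees 0…6.
(1 + z^3 + z^6 + z^9 + z^12) has coefficients 1,0,0,1,0,0,1,0,0,1,0,0,1,0,0,0,0 for degrees 0…16.
Multiplying by (1 + z^3 + z^6) gives running coefficients 1,0,0,2,0,0,3,0,0,3,0,0,3,0,0,2,0 for degrees 0…16.
Finally multiplying by (1 + z + z^2 + z^3 + z^4), the product of all factors after the first has coefficients 1,1,1,3,3,2,5,5,3,6,6,3,6,6,3,5,5 for degrees 0…16.
[z^16] = 1·5 + 1·3 + 1·6 + 1·6 + 1·3 + 1·6 = 29.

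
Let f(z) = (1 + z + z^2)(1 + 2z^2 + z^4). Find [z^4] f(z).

3

(1 + z + z^2) has coefficients 1,1,1 for degrees 0…2.
(1 + 2z^2 + z^4) has coefficients 1,0,2,0,1 for degrees 0…4.
[z^4] = 1·1 + 1·0 + 1·2 = 3.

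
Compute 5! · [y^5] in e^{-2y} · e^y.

-1

The EGF product rule gives c_5 = Σ_{k_1+k_2=5} C(5; k_1,k_2) · ∏ g_i(k_i), where e^{-2y} gives (-2)^k; e^y gives (1)^k.
g_1(k) for k = 0…5: 1, -2, 4, -8, 16, -32.
g_2(k) for k = 0…5: 1, 1, 1, 1, 1, 1.
c_5 = Σ_k C(5,k)·g_1(k)·g_2(5−k) = 1·1·1 + 5·(-2)·1 + 10·4·1 + 10·(-8)·1 + 5·16·1 + 1·(-32)·1 = 1 − 10 + 40 − 80 + 80 − 32 = -1.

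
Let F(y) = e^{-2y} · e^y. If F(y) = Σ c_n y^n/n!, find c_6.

The EGF product rule gives c_6 = Σ_{k_1+k_2=6} C(6; k_1,k_2) · ∏ g_i(k_i), where e^{-2y} gives (-2)^k; e^y gives (1)^k.
g_1(k) for k = 0…6: 1, -2, 4, -8, 16, -32, 64.
g_2(k) for k = 0…6: 1, 1, 1, 1, 1, 1, 1.
c_6 = Σ_k C(6,k)·g_1(k)·g_2(6−k) = 1·1·1 + 6·(-2)·1 + 15·4·1 + 20·(-8)·1 + 15·16·1 + 6·(-32)·1 + 1·64·1 = 1 − 12 + 60 − 160 + 240 − 192 + 64 = 1.

1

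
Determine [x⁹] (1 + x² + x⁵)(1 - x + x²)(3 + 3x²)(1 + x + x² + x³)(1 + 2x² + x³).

(1 + x² + x⁵) has coefficients 1,0,1,0,0,1 for degrees 0…5.
(1 - x + x²) has coefficients 1,-1,1,0,0,0,0,0,0,0 for degrees 0…9.
Multiplying by (3 + 3x²) gives running coefficients 3,-3,6,-3,3,0,0,0,0,0 for degrees 0…9.
Multiplying by (1 + x + x² + x³) gives running coefficients 3,0,6,3,3,6,0,3,0,0 for degrees 0…9.
Finally multiplying by (1 + 2x² + x³), the product of all factors after the first has coefficients 3,0,12,6,15,18,9,18,6,6 for degrees 0…9.
[x⁹] = 1·6 + 1·18 + 1·15 = 39.

39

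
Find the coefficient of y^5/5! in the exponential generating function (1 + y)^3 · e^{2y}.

The EGF product rule gives c_5 = Σ_{k_1+k_2=5} C(5; k_1,k_2) · ∏ g_i(k_i), where (1+y)^3 gives the falling factorial (3)_k; e^{2y} gives (2)^k.
g_1(k) for k = 0…5: 1, 3, 6, 6, 0, 0.
g_2(k) for k = 0…5: 1, 2, 4, 8, 16, 32.
c_5 = Σ_k C(5,k)·g_1(k)·g_2(5−k) = 1·1·32 + 5·3·16 + 10·6·8 + 10·6·4 = 32 + 240 + 480 + 240 = 992.

992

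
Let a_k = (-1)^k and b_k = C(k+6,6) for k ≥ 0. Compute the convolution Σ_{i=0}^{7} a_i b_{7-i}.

1106

Write out a_i and b_{7-i} for i = 0,…,7 and sum the products.
Σ = 1·1716 − 1·924 + 1·462 − 1·210 + 1·84 − 1·28 + 1·7 − 1·1 = 1106.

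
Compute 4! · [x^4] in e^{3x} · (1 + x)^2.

The EGF product rule gives c_4 = Σ_{k_1+k_2=4} C(4; k_1,k_2) · ∏ g_i(k_i), where e^{3x} gives (3)^k; (1+x)^2 gives the falling factorial (2)_k.
g_1(k) for k = 0…4: 1, 3, 9, 27, 81.
g_2(k) for k = 0…4: 1, 2, 2, 0, 0.
c_4 = Σ_k C(4,k)·g_1(k)·g_2(4−k) = 6·9·2 + 4·27·2 + 1·81·1 = 108 + 216 + 81 = 405.

405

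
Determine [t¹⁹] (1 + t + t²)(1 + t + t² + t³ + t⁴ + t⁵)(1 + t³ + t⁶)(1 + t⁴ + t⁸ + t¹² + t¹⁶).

13

(1 + t + t²) has coefficients 1,1,1 for degrees 0…2.
(1 + t + t² + t³ + t⁴ + t⁵) has coefficients 1,1,1,1,1,1,0,0,0,0,0,0,0,0,0,0,0,0,0,0 for degrees 0…19.
Multiplying by (1 + t³ + t⁶) gives running coefficients 1,1,1,2,2,2,2,2,2,1,1,1,0,0,0,0,0,0,0,0 for degrees 0…19.
Finally multiplying by (1 + t⁴ + t⁸ + t¹² + t¹⁶), the product of all factors after the first has coefficients 1,1,1,2,3,3,3,4,5,4,4,5,5,4,4,5,5,4,4,5 for degrees 0…19.
[t¹⁹] = 1·5 + 1·4 + 1·4 = 13.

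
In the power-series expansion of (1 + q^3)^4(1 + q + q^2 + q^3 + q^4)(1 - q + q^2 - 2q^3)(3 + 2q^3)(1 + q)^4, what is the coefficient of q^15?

(1 + q^3)^4 has coefficients 1,0,0,4,0,0,6,0,0,4,0,0,1 for degrees 0…12.
(1 + q + q^2 + q^3 + q^4) has coefficients 1,1,1,1,1,0,0,0,0,0,0,0,0,0,0,0 for degrees 0…15.
Multiplying by (1 - q + q^2 - 2q^3) gives running coefficients 1,0,1,-1,-1,-2,-1,-2,0,0,0,0,0,0,0,0 for degrees 0…15.
Multiplying by (3 + 2q^3) gives running coefficients 3,0,3,-1,-3,-4,-5,-8,-4,-2,-4,0,0,0,0,0 for degrees 0…15.
Finally multiplying by (1 + q)^4, the product of all factors after the first has coefficients 3,12,21,23,14,-10,-40,-65,-85,-90,-73,-52,-36,-18,-4,0 for degrees 0…15.
[q^15] = 1·0 + 4·(-36) + 6·(-90) + 4·(-40) + 1·23 = -821.

-821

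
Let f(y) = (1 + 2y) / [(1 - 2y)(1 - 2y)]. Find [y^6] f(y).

The denominator gives the recurrence a_n = 4a_(n−1) − 4a_(n−2) for n ≥ 2; the numerator fixes a_0 = 1, a_1 = 6.
Iterating: 1, 6, 20, 56, 144, 352, 832, so a_6 = 832.

832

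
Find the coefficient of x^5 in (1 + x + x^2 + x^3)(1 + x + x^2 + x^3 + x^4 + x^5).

(1 + x + x^2 + x^3) has coefficients 1,1,1,1 for degrees 0…3.
(1 + x + x^2 + x^3 + x^4 + x^5) has coefficients 1,1,1,1,1,1 for degrees 0…5.
[x^5] = 1·1 + 1·1 + 1·1 + 1·1 = 4.

4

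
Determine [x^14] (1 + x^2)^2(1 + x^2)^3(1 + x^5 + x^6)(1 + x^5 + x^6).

(1 + x^2)^2 has coefficients 1,0,2,0,1 for degrees 0…4.
(1 + x^2)^3 has coefficients 1,0,3,0,3,0,1,0,0,0,0,0,0,0,0 for degrees 0…14.
Multiplying by (1 + x^5 + x^6) gives running coefficients 1,0,3,0,3,1,2,3,3,3,3,1,1,0,0 for degrees 0…14.
Finally multiplying by (1 + x^5 + x^6), the product of all factors after the first has coefficients 1,0,3,0,3,2,3,6,6,6,7,4,6,6,6 for degrees 0…14.
[x^14] = 1·6 + 2·6 + 1·7 = 25.

25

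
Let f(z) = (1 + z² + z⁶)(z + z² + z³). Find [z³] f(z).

(1 + z² + z⁶) has coefficients 1,0,1,0 for degrees 0…3.
(z + z² + z³) has coefficients 0,1,1,1 for degrees 0…3.
[z³] = 1·1 + 1·1 = 2.

2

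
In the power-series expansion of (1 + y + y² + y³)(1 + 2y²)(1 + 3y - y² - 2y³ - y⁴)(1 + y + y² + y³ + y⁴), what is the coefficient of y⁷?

(1 + y + y² + y³) has coefficients 1,1,1,1 for degrees 0…3.
(1 + 2y²) has coefficients 1,0,2,0,0,0,0,0 for degrees 0…7.
Multiplying by (1 + 3y - y² - 2y³ - y⁴) gives running coefficients 1,3,1,4,-3,-4,-2,0 for degrees 0…7.
Finally multiplying by (1 + y + y² + y³ + y⁴), the product of all factors after the first has coefficients 1,4,5,9,6,1,-4,-5 for degrees 0…7.
[y⁷] = 1·(-5) + 1·(-4) + 1·1 + 1·6 = -2.

-2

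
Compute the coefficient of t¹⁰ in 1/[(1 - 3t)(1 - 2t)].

175099

The denominator gives the recurrence a_n = 5a_(n−1) − 6a_(n−2) for n ≥ 2; the numerator fixes a_0 = 1, a_1 = 5.
Iterating: 1, 5, 19, 65, 211, 665, 2059, 6305, 19171, 58025, 175099, so a_10 = 175099.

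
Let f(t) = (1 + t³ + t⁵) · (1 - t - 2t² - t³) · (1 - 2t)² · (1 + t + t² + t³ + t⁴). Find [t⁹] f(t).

-2

(1 + t³ + t⁵) has coefficients 1,0,0,1,0,1 for degrees 0…5.
(1 - t - 2t² - t³) has coefficients 1,-1,-2,-1,0,0,0,0,0,0 for degrees 0…9.
Multiplying by (1 - 2t)² gives running coefficients 1,-5,6,3,-4,-4,0,0,0,0 for degrees 0…9.
Finally multiplying by (1 + t + t² + t³ + t⁴), the product of all factors after the first has coefficients 1,-4,2,5,1,-4,1,-5,-8,-4 for degrees 0…9.
[t⁹] = 1·(-4) + 1·1 + 1·1 = -2.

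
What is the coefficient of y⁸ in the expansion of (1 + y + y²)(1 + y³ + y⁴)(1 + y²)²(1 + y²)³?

(1 + y + y²) has coefficients 1,1,1 for degrees 0…2.
(1 + y³ + y⁴) has coefficients 1,0,0,1,1,0,0,0,0 for degrees 0…8.
Multiplying by (1 + y²)² gives running coefficients 1,0,2,1,2,2,2,1,1 for degrees 0…8.
Finally multiplying by (1 + y²)³, the product of all factors after the first has coefficients 1,0,5,1,11,5,15,10,15 for degrees 0…8.
[y⁸] = 1·15 + 1·10 + 1·15 = 40.

40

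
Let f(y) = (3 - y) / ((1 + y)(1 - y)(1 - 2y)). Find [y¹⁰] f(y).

The denominator gives the recurrence a_n = 2a_(n−1) + a_(n−2) − 2a_(n−3) for n ≥ 3; the numerator fixes a_0 = 3, a_1 = 5, a_2 = 13.
Iterating: 3, 5, 13, 25, 53, 105, 213, 425, 853, 1705, 3413, so a_10 = 3413.

3413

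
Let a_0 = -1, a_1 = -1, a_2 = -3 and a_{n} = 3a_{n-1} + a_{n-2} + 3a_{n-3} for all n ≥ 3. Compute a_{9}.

The ordinary generating function has denominator 1 - 3y - y^2 - 3y^3.
Iterating the recurrence: a_0,…,a_{9} = -1, -1, -3, -13, -45, -157, -555, -1957, -6897, -24313.

-24313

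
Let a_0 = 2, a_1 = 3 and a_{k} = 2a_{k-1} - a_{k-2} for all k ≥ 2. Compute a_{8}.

The ordinary generating function has denominator 1 - 2x + x^2.
Iterating the recurrence: a_0,…,a_{8} = 2, 3, 4, 5, 6, 7, 8, 9, 10.

10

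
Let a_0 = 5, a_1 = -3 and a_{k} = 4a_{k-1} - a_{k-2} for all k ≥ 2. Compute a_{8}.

-47147

The ordinary generating function has denominator 1 - 4q + q^2.
Iterating the recurrence: a_0,…,a_{8} = 5, -3, -17, -65, -243, -907, -3385, -12633, -47147.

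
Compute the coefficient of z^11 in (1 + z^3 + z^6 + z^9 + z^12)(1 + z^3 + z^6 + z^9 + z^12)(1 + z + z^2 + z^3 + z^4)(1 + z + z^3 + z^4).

19

(1 + z^3 + z^6 + z^9 + z^12) has coefficients 1,0,0,1,0,0,1,0,0,1,0,0 for degrees 0…11.
(1 + z^3 + z^6 + z^9 + z^12) has coefficients 1,0,0,1,0,0,1,0,0,1,0,0 for degrees 0…11.
Multiplying by (1 + z + z^2 + z^3 + z^4) gives running coefficients 1,1,1,2,2,1,2,2,1,2,2,1 for degrees 0…11.
Finally multiplying by (1 + z + z^3 + z^4), the product of all factors after the first has coefficients 1,2,2,4,6,5,6,8,6,6,8,6 for degrees 0…11.
[z^11] = 1·6 + 1·6 + 1·5 + 1·2 = 19.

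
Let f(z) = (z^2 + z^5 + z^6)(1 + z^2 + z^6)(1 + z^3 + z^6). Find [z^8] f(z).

4

(z^2 + z^5 + z^6) has coefficients 0,0,1,0,0,1,1 for degrees 0…6.
(1 + z^2 + z^6) has coefficients 1,0,1,0,0,0,1,0,0 for degrees 0…8.
Finally multiplying by (1 + z^3 + z^6), the product of all factors after the first has coefficients 1,0,1,1,0,1,2,0,1 for degrees 0…8.
[z^8] = 1·2 + 1·1 + 1·1 = 4.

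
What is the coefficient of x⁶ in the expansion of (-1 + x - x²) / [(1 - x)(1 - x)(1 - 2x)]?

The denominator gives the recurrence a_n = 4a_(n−1) − 5a_(n−2) + 2a_(n−3) for n ≥ 3; the numerator fixes a_0 = -1, a_1 = -3, a_2 = -8.
Iterating: -1, -3, -8, -19, -42, -89, -184, so a_6 = -184.

-184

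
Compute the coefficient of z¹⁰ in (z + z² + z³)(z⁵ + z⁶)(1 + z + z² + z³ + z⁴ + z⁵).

(z + z² + z³) has coefficients 0,1,1,1 for degrees 0…3.
(z⁵ + z⁶) has coefficients 0,0,0,0,0,1,1,0,0,0,0 for degrees 0…10.
Finally multiplying by (1 + z + z² + z³ + z⁴ + z⁵), the product of all factors after the first has coefficients 0,0,0,0,0,1,2,2,2,2,2 for degrees 0…10.
[z¹⁰] = 1·2 + 1·2 + 1·2 = 6.

6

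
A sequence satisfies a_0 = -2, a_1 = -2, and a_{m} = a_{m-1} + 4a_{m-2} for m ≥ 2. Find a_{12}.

-99322

The ordinary generating function has denominator 1 - x - 4x^2.
Iterating the recurrence: a_0,…,a_{12} = -2, -2, -10, -18, -58, -130, -362, -882, -2330, -5858, -15178, -38610, -99322.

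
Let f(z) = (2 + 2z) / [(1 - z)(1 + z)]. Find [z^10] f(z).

Partial fractions give a closed form: a_n = (2)·1^n.
At n = 10: a_10 = 2.

2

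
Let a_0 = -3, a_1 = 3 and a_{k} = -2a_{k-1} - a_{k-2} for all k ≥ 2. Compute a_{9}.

3

The ordinary generating function has denominator 1 + 2t + t^2.
Iterating the recurrence: a_0,…,a_{9} = -3, 3, -3, 3, -3, 3, -3, 3, -3, 3.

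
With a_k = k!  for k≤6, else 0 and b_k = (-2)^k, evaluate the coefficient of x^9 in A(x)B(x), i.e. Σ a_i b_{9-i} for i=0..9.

-4736

Write out a_i and b_{9-i} for i = 0,…,9 and sum the products.
Σ = 1·(-512) + 1·256 + 2·(-128) + 6·64 + 24·(-32) + 120·16 + 720·(-8) + 0·4 + 0·(-2) + 0·1 = -4736.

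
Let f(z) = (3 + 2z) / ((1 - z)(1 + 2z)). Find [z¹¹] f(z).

-2729

The denominator gives the recurrence a_n = −a_(n−1) + 2a_(n−2) for n ≥ 3; the numerator fixes a_0 = 3, a_1 = -1, a_2 = 7.
Iterating: 3, -1, 7, -9, 23, -41, 87, -169, 343, -681, 1367, -2729, so a_11 = -2729.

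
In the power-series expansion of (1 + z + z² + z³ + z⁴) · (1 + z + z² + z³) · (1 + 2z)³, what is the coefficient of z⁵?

99

(1 + z + z² + z³ + z⁴) has coefficients 1,1,1,1,1 for degrees 0…4.
(1 + z + z² + z³) has coefficients 1,1,1,1,0,0 for degrees 0…5.
Finally multiplying by (1 + 2z)³, the product of all factors after the first has coefficients 1,7,19,27,26,20 for degrees 0…5.
[z⁵] = 1·20 + 1·26 + 1·27 + 1·19 + 1·7 = 99.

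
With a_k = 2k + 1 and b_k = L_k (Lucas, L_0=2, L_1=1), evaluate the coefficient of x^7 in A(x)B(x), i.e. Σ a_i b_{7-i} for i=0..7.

The convolution is the x^7 coefficient of A(x)B(x).
Σ = 1·29 + 3·18 + 5·11 + 7·7 + 9·4 + 11·3 + 13·1 + 15·2 = 299.

299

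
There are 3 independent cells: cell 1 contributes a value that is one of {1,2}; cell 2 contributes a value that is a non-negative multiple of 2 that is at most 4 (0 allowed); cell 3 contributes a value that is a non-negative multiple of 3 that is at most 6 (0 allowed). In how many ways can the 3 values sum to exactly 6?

2

The generating function for the choices is (z + z²)·(1 + z² + z⁴)·(1 + z³ + z⁶); the count is [z⁶].
(z + z²) has coefficients 0,1,1 for degrees 0…2.
(1 + z² + z⁴) has coefficients 1,0,1,0,1,0,0 for degrees 0…6.
Finally multiplying by (1 + z³ + z⁶), the product of all factors after the first has coefficients 1,0,1,1,1,1,1 for degrees 0…6.
[z⁶] = 1·1 + 1·1 = 2.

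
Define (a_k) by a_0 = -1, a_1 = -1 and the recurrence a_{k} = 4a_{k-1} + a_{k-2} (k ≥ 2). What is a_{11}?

The ordinary generating function has denominator 1 - 4t - t^2.
Iterating the recurrence: a_0,…,a_{11} = -1, -1, -5, -21, -89, -377, -1597, -6765, -28657, -121393, -514229, -2178309.

-2178309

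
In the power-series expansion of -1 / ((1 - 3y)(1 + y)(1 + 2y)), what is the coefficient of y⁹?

The denominator gives the recurrence a_n = 7a_(n−2) + 6a_(n−3) for n ≥ 3; the numerator fixes a_0 = -1, a_1 = 0, a_2 = -7.
Iterating: -1, 0, -7, -6, -49, -84, -379, -882, -3157, -8448, so a_9 = -8448.

-8448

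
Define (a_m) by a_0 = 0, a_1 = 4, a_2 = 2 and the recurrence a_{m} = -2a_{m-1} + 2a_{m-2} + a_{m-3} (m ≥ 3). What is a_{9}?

The ordinary generating function has denominator 1 + 2t - 2t^2 - t^3.
Iterating the recurrence: a_0,…,a_{9} = 0, 4, 2, 4, 0, 10, -16, 52, -126, 340.

340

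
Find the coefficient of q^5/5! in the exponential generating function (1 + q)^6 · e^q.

The EGF product rule gives c_5 = Σ_{k_1+k_2=5} C(5; k_1,k_2) · ∏ g_i(k_i), where (1+q)^6 gives the falling factorial (6)_k; e^q gives (1)^k.
g_1(k) for k = 0…5: 1, 6, 30, 120, 360, 720.
g_2(k) for k = 0…5: 1, 1, 1, 1, 1, 1.
c_5 = Σ_k C(5,k)·g_1(k)·g_2(5−k) = 1·1·1 + 5·6·1 + 10·30·1 + 10·120·1 + 5·360·1 + 1·720·1 = 1 + 30 + 300 + 1200 + 1800 + 720 = 4051.

4051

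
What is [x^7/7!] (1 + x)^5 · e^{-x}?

34

The EGF product rule gives c_7 = Σ_{k_1+k_2=7} C(7; k_1,k_2) · ∏ g_i(k_i), where (1+x)^5 gives the falling factorial (5)_k; e^{-x} gives (-1)^k.
g_1(k) for k = 0…7: 1, 5, 20, 60, 120, 120, 0, 0.
g_2(k) for k = 0…7: 1, -1, 1, -1, 1, -1, 1, -1.
c_7 = Σ_k C(7,k)·g_1(k)·g_2(7−k) = 1·1·(-1) + 7·5·1 + 21·20·(-1) + 35·60·1 + 35·120·(-1) + 21·120·1 = −1 + 35 − 420 + 2100 − 4200 + 2520 = 34.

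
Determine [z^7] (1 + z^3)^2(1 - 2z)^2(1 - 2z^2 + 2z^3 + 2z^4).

(1 + z^3)^2 has coefficients 1,0,0,2,0,0,1 for degrees 0…6.
(1 - 2z)^2 has coefficients 1,-4,4,0,0,0,0,0 for degrees 0…7.
Finally multiplying by (1 - 2z^2 + 2z^3 + 2z^4), the product of all factors after the first has coefficients 1,-4,2,10,-14,0,8,0 for degrees 0…7.
[z^7] = 1·0 + 2·(-14) + 1·(-4) = -32.

-32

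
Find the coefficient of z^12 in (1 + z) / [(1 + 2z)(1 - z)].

The denominator gives the recurrence a_n = −a_(n−1) + 2a_(n−2) for n ≥ 3; the numerator fixes a_0 = 1, a_1 = 0, a_2 = 2.
Iterating: 1, 0, 2, -2, 6, -10, 22, -42, 86, -170, 342, -682, 1366, so a_12 = 1366.

1366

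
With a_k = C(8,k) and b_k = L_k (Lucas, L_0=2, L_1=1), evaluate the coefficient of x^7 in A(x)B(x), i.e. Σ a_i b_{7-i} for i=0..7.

The convolution is the x^7 coefficient of A(x)B(x).
Σ = 1·29 + 8·18 + 28·11 + 56·7 + 70·4 + 56·3 + 28·1 + 8·2 = 1365.

1365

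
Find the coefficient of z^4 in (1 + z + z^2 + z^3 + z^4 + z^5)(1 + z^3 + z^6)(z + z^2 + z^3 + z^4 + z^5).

(1 + z + z^2 + z^3 + z^4 + z^5) has coefficients 1,1,1,1,1 for degrees 0…4.
(1 + z^3 + z^6) has coefficients 1,0,0,1,0 for degrees 0…4.
Finally multiplying by (z + z^2 + z^3 + z^4 + z^5), the product of all factors after the first has coefficients 0,1,1,1,2 for degrees 0…4.
[z^4] = 1·2 + 1·1 + 1·1 + 1·1 + 1·0 = 5.

5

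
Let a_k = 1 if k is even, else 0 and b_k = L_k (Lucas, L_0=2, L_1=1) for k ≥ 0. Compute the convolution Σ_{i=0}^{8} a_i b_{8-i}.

77

Write out a_i and b_{8-i} for i = 0,…,8 and sum the products.
Σ = 1·47 + 0·29 + 1·18 + 0·11 + 1·7 + 0·4 + 1·3 + 0·1 + 1·2 = 77.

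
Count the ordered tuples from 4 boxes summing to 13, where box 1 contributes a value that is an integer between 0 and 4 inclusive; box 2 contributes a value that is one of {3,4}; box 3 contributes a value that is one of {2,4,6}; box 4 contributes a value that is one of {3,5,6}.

The generating function for the choices is (1 + z + z² + z³ + z⁴)·(z³ + z⁴)·(z² + z⁴ + z⁶)·(z³ + z⁵ + z⁶); the count is [z¹³].
(1 + z + z² + z³ + z⁴) has coefficients 1,1,1,1,1 for degrees 0…4.
(z³ + z⁴) has coefficients 0,0,0,1,1,0,0,0,0,0,0,0,0,0 for degrees 0…13.
Multiplying by (z² + z⁴ + z⁶) gives running coefficients 0,0,0,0,0,1,1,1,1,1,1,0,0,0 for degrees 0…13.
Finally multiplying by (z³ + z⁵ + z⁶), the product of all factors after the first has coefficients 0,0,0,0,0,0,0,0,1,1,2,3,3,3 for degrees 0…13.
[z¹³] = 1·3 + 1·3 + 1·3 + 1·2 + 1·1 = 12.

12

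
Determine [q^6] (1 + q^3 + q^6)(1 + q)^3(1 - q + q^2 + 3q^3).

8

(1 + q^3 + q^6) has coefficients 1,0,0,1,0,0,1 for degrees 0…6.
(1 + q)^3 has coefficients 1,3,3,1,0,0,0 for degrees 0…6.
Finally multiplying by (1 - q + q^2 + 3q^3), the product of all factors after the first has coefficients 1,2,1,4,11,10,3 for degrees 0…6.
[q^6] = 1·3 + 1·4 + 1·1 = 8.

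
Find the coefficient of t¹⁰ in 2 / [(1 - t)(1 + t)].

Partial fractions give a closed form: a_n = (1)·1^n + (1)·(-1)^n.
At n = 10: a_10 = 2.

2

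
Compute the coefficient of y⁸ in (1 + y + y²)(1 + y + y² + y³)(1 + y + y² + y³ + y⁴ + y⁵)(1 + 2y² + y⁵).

37

(1 + y + y²) has coefficients 1,1,1 for degrees 0…2.
(1 + y + y² + y³) has coefficients 1,1,1,1,0,0,0,0,0 for degrees 0…8.
Multiplying by (1 + y + y² + y³ + y⁴ + y⁵) gives running coefficients 1,2,3,4,4,4,3,2,1 for degrees 0…8.
Finally multiplying by (1 + 2y² + y⁵), the product of all factors after the first has coefficients 1,2,5,8,10,13,13,13,11 for degrees 0…8.
[y⁸] = 1·11 + 1·13 + 1·13 = 37.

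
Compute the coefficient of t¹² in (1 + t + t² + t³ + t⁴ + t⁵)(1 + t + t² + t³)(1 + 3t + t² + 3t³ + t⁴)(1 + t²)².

(1 + t + t² + t³ + t⁴ + t⁵) has coefficients 1,1,1,1,1,1 for degrees 0…5.
(1 + t + t² + t³) has coefficients 1,1,1,1,0,0,0,0,0,0,0,0,0 for degrees 0…12.
Multiplying by (1 + 3t + t² + 3t³ + t⁴) gives running coefficients 1,4,5,8,8,5,4,1,0,0,0,0,0 for degrees 0…12.
Finally multiplying by (1 + t²)², the product of all factors after the first has coefficients 1,4,7,16,19,25,25,19,16,7,4,1,0 for degrees 0…12.
[t¹²] = 1·0 + 1·1 + 1·4 + 1·7 + 1·16 + 1·19 = 47.

47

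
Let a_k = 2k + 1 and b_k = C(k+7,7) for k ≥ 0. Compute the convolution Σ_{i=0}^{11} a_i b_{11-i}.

260338

This is [x^11] in the product of the two ordinary generating functions.
Σ = 1·31824 + 3·19448 + 5·11440 + 7·6435 + 9·3432 + 11·1716 + 13·792 + 15·330 + 17·120 + 19·36 + 21·8 + 23·1 = 260338.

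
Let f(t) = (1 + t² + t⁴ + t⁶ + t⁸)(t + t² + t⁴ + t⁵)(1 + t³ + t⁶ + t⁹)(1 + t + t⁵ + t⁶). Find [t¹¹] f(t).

(1 + t² + t⁴ + t⁶ + t⁸) has coefficients 1,0,1,0,1,0,1,0,1 for degrees 0…8.
(t + t² + t⁴ + t⁵) has coefficients 0,1,1,0,1,1,0,0,0,0,0,0 for degrees 0…11.
Multiplying by (1 + t³ + t⁶ + t⁹) gives running coefficients 0,1,1,0,2,2,0,2,2,0,2,2 for degrees 0…11.
Finally multiplying by (1 + t + t⁵ + t⁶), the product of all factors after the first has coefficients 0,1,2,1,2,4,3,4,5,4,6,6 for degrees 0…11.
[t¹¹] = 1·6 + 1·4 + 1·4 + 1·4 + 1·1 = 19.

19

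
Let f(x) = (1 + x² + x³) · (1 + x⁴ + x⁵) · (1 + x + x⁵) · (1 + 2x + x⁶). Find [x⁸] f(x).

13

(1 + x² + x³) has coefficients 1,0,1,1 for degrees 0…3.
(1 + x⁴ + x⁵) has coefficients 1,0,0,0,1,1,0,0,0 for degrees 0…8.
Multiplying by (1 + x + x⁵) gives running coefficients 1,1,0,0,1,3,1,0,0 for degrees 0…8.
Finally multiplying by (1 + 2x + x⁶), the product of all factors after the first has coefficients 1,3,2,0,1,5,8,3,0 for degrees 0…8.
[x⁸] = 1·0 + 1·8 + 1·5 = 13.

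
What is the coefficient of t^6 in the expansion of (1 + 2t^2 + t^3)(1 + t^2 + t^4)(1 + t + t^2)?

6

(1 + 2t^2 + t^3) has coefficients 1,0,2,1 for degrees 0…3.
(1 + t^2 + t^4) has coefficients 1,0,1,0,1,0,0 for degrees 0…6.
Finally multiplying by (1 + t + t^2), the product of all factors after the first has coefficients 1,1,2,1,2,1,1 for degrees 0…6.
[t^6] = 1·1 + 2·2 + 1·1 = 6.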